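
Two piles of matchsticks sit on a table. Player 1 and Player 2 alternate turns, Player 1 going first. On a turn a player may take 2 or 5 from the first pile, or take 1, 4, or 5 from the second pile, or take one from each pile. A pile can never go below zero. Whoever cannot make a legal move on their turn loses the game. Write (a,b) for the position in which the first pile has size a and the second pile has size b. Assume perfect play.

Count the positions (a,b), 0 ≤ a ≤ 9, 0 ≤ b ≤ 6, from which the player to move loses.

Work bottom-up. With no move the player to move loses. Otherwise the position is W if at least one move leads to an L position for the opponent, and L if every move leads to a W.
Every move lowers a or b (never raises either), so fill the grid row by row in increasing a, and left to right within a row: each cell's successors are then already labelled.
      b=0  b=1  b=2  b=3  b=4  b=5  b=6
a=0:    L    W    L    W    W    W    W
a=1:    L    W    L    W    W    W    W
a=2:    W    W    W    W    L    W    L
a=3:    W    L    W    L    W    W    W
a=4:    L    W    W    L    W    W    W
a=5:    W    W    W    W    W    L    W
a=6:    W    L    W    W    L    W    W
a=7:    L    W    W    L    W    W    W
a=8:    L    W    L    W    W    W    W
a=9:    W    W    L    W    L    W    W
Cells with no legal move (terminal, hence L): (0,0), (1,0).
The remaining L cells, each justified by listing all of its moves:
(0,2): →(0,1)(W) only, which is W, so L
(1,2): →(1,1)(W), (0,1)(W) — all W, so L
(2,4): →(0,4)(W), (2,3)(W), (2,0)(W), (1,3)(W) — all W, so L
(2,6): →(0,6)(W), (2,5)(W), (2,2)(W), (2,1)(W), (1,5)(W) — all W, so L
(3,1): →(1,1)(W), (3,0)(W), (2,0)(W) — all W, so L
(3,3): →(1,3)(W), (3,2)(W), (2,2)(W) — all W, so L
(4,0): →(2,0)(W) only, which is W, so L
(4,3): →(2,3)(W), (4,2)(W), (3,2)(W) — all W, so L
(5,5): →(3,5)(W), (0,5)(W), (5,4)(W), (5,1)(W), (5,0)(W), (4,4)(W) — all W, so L
(6,1): →(4,1)(W), (1,1)(W), (6,0)(W), (5,0)(W) — all W, so L
(6,4): →(4,4)(W), (1,4)(W), (6,3)(W), (6,0)(W), (5,3)(W) — all W, so L
(7,0): →(5,0)(W), (2,0)(W) — all W, so L
(7,3): →(5,3)(W), (2,3)(W), (7,2)(W), (6,2)(W) — all W, so L
(8,0): →(6,0)(W), (3,0)(W) — all W, so L
(8,2): →(6,2)(W), (3,2)(W), (8,1)(W), (7,1)(W) — all W, so L
(9,2): →(7,2)(W), (4,2)(W), (9,1)(W), (8,1)(W) — all W, so L
(9,4): →(7,4)(W), (4,4)(W), (9,3)(W), (9,0)(W), (8,3)(W) — all W, so L
Every other cell has at least one move into one of the L cells above, so it is W.
L cells per row: a=0: 2, a=1: 2, a=2: 2, a=3: 2, a=4: 2, a=5: 1, a=6: 2, a=7: 2, a=8: 2, a=9: 2; total 19.

19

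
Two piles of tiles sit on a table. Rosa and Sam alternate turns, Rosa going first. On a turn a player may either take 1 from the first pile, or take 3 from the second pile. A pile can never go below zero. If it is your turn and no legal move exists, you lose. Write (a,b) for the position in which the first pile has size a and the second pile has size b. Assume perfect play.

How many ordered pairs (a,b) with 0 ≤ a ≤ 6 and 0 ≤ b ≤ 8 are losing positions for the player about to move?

33

Positions with no move are L. A position that does have a move is losing for the player to move precisely when every available move leads to a winning position for the opponent. Fill in the labels:
Every move lowers a or b (never raises either), so fill the grid row by row in increasing a, and left to right within a row: each cell's successors are then already labelled.
      b=0  b=1  b=2  b=3  b=4  b=5  b=6  b=7  b=8
a=0:    L    L    L    W    W    W    L    L    L
a=1:    W    W    W    L    L    L    W    W    W
a=2:    L    L    L    W    W    W    L    L    L
a=3:    W    W    W    L    L    L    W    W    W
a=4:    L    L    L    W    W    W    L    L    L
a=5:    W    W    W    L    L    L    W    W    W
a=6:    L    L    L    W    W    W    L    L    L
Cells with no legal move (terminal, hence L): (0,0), (0,1), (0,2).
The remaining L cells, each justified by listing all of its moves:
(0,6): L (sole option (0,3)(W) is W)
(0,7): L (sole option (0,4)(W) is W)
(0,8): L (sole option (0,5)(W) is W)
(1,3): L (options (0,3)(W), (1,0)(W) are all W)
(1,4): L (options (0,4)(W), (1,1)(W) are all W)
(1,5): L (options (0,5)(W), (1,2)(W) are all W)
(2,0): L (sole option (1,0)(W) is W)
(2,1): L (sole option (1,1)(W) is W)
(2,2): L (sole option (1,2)(W) is W)
(2,6): L (options (1,6)(W), (2,3)(W) are all W)
(2,7): L (options (1,7)(W), (2,4)(W) are all W)
(2,8): L (options (1,8)(W), (2,5)(W) are all W)
(3,3): L (options (2,3)(W), (3,0)(W) are all W)
(3,4): L (options (2,4)(W), (3,1)(W) are all W)
(3,5): L (options (2,5)(W), (3,2)(W) are all W)
(4,0): L (sole option (3,0)(W) is W)
(4,1): L (sole option (3,1)(W) is W)
(4,2): L (sole option (3,2)(W) is W)
(4,6): L (options (3,6)(W), (4,3)(W) are all W)
(4,7): L (options (3,7)(W), (4,4)(W) are all W)
(4,8): L (options (3,8)(W), (4,5)(W) are all W)
(5,3): L (options (4,3)(W), (5,0)(W) are all W)
(5,4): L (options (4,4)(W), (5,1)(W) are all W)
(5,5): L (options (4,5)(W), (5,2)(W) are all W)
(6,0): L (sole option (5,0)(W) is W)
(6,1): L (sole option (5,1)(W) is W)
(6,2): L (sole option (5,2)(W) is W)
(6,6): L (options (5,6)(W), (6,3)(W) are all W)
(6,7): L (options (5,7)(W), (6,4)(W) are all W)
(6,8): L (options (5,8)(W), (6,5)(W) are all W)
Every other cell has at least one move into one of the L cells above, so it is W.
L cells per row: a=0: 6, a=1: 3, a=2: 6, a=3: 3, a=4: 6, a=5: 3, a=6: 6; total 33.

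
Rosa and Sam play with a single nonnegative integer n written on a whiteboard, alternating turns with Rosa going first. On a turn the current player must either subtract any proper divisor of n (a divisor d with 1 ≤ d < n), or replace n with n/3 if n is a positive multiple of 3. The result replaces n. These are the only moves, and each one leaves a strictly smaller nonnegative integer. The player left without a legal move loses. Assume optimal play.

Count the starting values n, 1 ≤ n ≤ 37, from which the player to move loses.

14

Classify positions by backward induction: terminal positions (no move available) are L. From any other position, the mover wins iff some move reaches an L.
n=0: no move → L
n=1: no move → L
n=2: W (go to 1, an L position)
n=3: W (go to 1, an L position)
n=4: L (options 2(W), 3(W) are all W)
n=5: W (go to 4, an L position)
n=6: W (go to 4, an L position)
n=7: L (sole option 6(W) is W)
n=8: W (go to 4, an L position)
n=9: L (options 3(W), 6(W), 8(W) are all W)
n=10: W (go to 9, an L position)
n=11: L (sole option 10(W) is W)
n=12: W (go to 4, an L position)
n=13: L (sole option 12(W) is W)
n=14: W (go to 7, an L position)
n=15: L (options 5(W), 10(W), 12(W), 14(W) are all W)
n=16: W (go to 15, an L position)
n=17: L (sole option 16(W) is W)
n=18: W (go to 9, an L position)
n=19: L (sole option 18(W) is W)
n=20: W (go to 15, an L position)
n=21: W (go to 7, an L position)
n=22: W (go to 11, an L position)
n=23: L (sole option 22(W) is W)
n=24: W (go to 23, an L position)
n=25: L (options 20(W), 24(W) are all W)
n=26: W (go to 13, an L position)
n=27: W (go to 9, an L position)
n=28: L (options 14(W), 21(W), 24(W), 26(W), 27(W) are all W)
n=29: W (go to 28, an L position)
n=30: W (go to 15, an L position)
n=31: L (sole option 30(W) is W)
n=32: W (go to 28, an L position)
n=33: W (go to 11, an L position)
n=34: W (go to 17, an L position)
n=35: W (go to 28, an L position)
n=36: L (options 12(W), 18(W), 24(W), 27(W), 30(W), 32(W), 33(W), 34(W), 35(W) are all W)
n=37: W (go to 36, an L position)
L entries with 1 ≤ n ≤ 37 (n=0 is outside the asked range and is not counted): n = 1, 4, 7, 9, 11, 13, 15, 17, 19, 23, 25, 28, 31, 36; that makes 14.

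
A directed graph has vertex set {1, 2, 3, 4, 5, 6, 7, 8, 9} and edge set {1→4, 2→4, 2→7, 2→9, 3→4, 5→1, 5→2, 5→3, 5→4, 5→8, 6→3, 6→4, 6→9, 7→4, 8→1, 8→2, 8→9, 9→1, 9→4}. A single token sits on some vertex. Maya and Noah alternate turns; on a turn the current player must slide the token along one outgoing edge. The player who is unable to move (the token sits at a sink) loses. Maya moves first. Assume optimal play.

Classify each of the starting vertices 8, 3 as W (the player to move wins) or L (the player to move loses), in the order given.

8: L, 3: W

Positions with no move are L. A position that does have a move is losing for the player to move precisely when every available move leads to a winning position for the opponent. Fill in the labels:
Every edge goes from a vertex to one that appears earlier in the order 4, 1, 9, 7, 3, 2, 8, 5, 6, so processing vertices in that order labels each vertex after all of its successors.
4: no outgoing edge → L
1: reaches L-position 4 → W
9: reaches L-position 4 → W
7: reaches L-position 4 → W
3: reaches L-position 4 → W
2: reaches L-position 4 → W
8: only reaches 2(W), 9(W), 1(W), all W → L
5: reaches L-position 8 → W
6: reaches L-position 4 → W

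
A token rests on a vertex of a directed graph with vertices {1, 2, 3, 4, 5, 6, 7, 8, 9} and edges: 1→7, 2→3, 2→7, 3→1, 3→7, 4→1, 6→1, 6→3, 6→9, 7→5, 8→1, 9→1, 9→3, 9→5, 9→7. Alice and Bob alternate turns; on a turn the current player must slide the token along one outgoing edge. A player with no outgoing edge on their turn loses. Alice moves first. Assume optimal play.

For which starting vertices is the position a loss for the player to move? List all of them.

1, 2, 5

Classify positions by backward induction: terminal positions (no move available) are L. From any other position, the mover wins iff some move reaches an L.
Every edge goes from a vertex to one that appears earlier in the order 5, 7, 1, 3, 9, 6, 2, 4, 8, so processing vertices in that order labels each vertex after all of its successors.
5: no outgoing edge → L
7: →5(L), so W
1: →7(W) only, which is W, so L
3: →1(L), so W
9: →1(L), so W
6: →1(L), so W
2: →3(W), 7(W) — all W, so L
4: →1(L), so W
8: →1(L), so W
The losing starting vertices are exactly the entries labelled L in this table (3 of them).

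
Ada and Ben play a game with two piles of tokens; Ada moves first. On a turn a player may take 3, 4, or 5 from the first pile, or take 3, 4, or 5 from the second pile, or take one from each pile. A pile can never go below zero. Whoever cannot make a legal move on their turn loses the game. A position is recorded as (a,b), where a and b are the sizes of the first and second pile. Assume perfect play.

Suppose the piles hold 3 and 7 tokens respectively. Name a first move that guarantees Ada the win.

Move to (3,4).

Label each position W (a win for the player to move) or L (a loss). A position with no legal move is L; any other position is W exactly when some move reaches an L, and L when every move reaches a W.
No move ever increases a pile, so every position that can arise here has a ≤ 3 and b ≤ 7; it is enough to label the cells with 0 ≤ a ≤ 3 and 0 ≤ b ≤ 7.
Every move lowers a or b (never raises either), so fill the grid row by row in increasing a, and left to right within a row: each cell's successors are then already labelled.
      b=0  b=1  b=2  b=3  b=4  b=5  b=6  b=7
a=0:    L    L    L    W    W    W    W    W
a=1:    L    W    W    W    W    W    L    L
a=2:    L    W    L    W    W    W    W    W
a=3:    W    W    W    W    L    L    L    W
Cells with no legal move (terminal, hence L): (0,0), (0,1), (0,2), (1,0), (2,0).
The remaining L cells, each justified by listing all of its moves:
(1,6): →(1,3)(W), (1,2)(W), (1,1)(W), (0,5)(W) — all W, so L
(1,7): →(1,4)(W), (1,3)(W), (1,2)(W), (0,6)(W) — all W, so L
(2,2): →(1,1)(W) only, which is W, so L
(3,4): →(0,4)(W), (3,1)(W), (3,0)(W), (2,3)(W) — all W, so L
(3,5): →(0,5)(W), (3,2)(W), (3,1)(W), (3,0)(W), (2,4)(W) — all W, so L
(3,6): →(0,6)(W), (3,3)(W), (3,2)(W), (3,1)(W), (2,5)(W) — all W, so L
Every other cell has at least one move into one of the L cells above, so it is W.
From (3,7), the L positions reachable in one move are: (3,4).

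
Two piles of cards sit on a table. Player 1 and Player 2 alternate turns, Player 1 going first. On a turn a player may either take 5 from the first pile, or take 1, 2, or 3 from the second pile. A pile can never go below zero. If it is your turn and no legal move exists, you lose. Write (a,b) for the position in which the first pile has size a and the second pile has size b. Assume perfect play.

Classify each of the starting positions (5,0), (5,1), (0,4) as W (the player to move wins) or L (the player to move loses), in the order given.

Work bottom-up. With no move the player to move loses. Otherwise the position is W if at least one move leads to an L position for the opponent, and L if every move leads to a W.
No move ever increases a pile, so every position that can arise here has a ≤ 5 and b ≤ 4; it is enough to label the cells with 0 ≤ a ≤ 5 and 0 ≤ b ≤ 4.
Every move lowers a or b (never raises either), so fill the grid row by row in increasing a, and left to right within a row: each cell's successors are then already labelled.
      b=0  b=1  b=2  b=3  b=4
a=0:    L    W    W    W    L
a=1:    L    W    W    W    L
a=2:    L    W    W    W    L
a=3:    L    W    W    W    L
a=4:    L    W    W    W    L
a=5:    W    L    W    W    W
Cells with no legal move (terminal, hence L): (0,0), (1,0), (2,0), (3,0), (4,0).
The remaining L cells, each justified by listing all of its moves:
(0,4): moves to (0,3)(W), (0,2)(W), (0,1)(W); every one is W ⇒ L
(1,4): moves to (1,3)(W), (1,2)(W), (1,1)(W); every one is W ⇒ L
(2,4): moves to (2,3)(W), (2,2)(W), (2,1)(W); every one is W ⇒ L
(3,4): moves to (3,3)(W), (3,2)(W), (3,1)(W); every one is W ⇒ L
(4,4): moves to (4,3)(W), (4,2)(W), (4,1)(W); every one is W ⇒ L
(5,1): moves to (0,1)(W), (5,0)(W); every one is W ⇒ L
Every other cell has at least one move into one of the L cells above, so it is W.
(5,0): the move to (0,0) reaches an L cell, so W
(5,1): one of the L cells justified above, so L
(0,4): one of the L cells justified above, so L

(5,0): W, (5,1): L, (0,4): L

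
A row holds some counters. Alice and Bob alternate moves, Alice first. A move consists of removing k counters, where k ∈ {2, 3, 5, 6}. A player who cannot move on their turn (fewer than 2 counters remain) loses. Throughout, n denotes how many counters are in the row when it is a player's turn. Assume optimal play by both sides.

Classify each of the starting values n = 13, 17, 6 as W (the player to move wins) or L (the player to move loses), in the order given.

13: W, 17: L, 6: W

Label each position W (a win for the player to move) or L (a loss). A position with no legal move is L; any other position is W exactly when some move reaches an L, and L when every move reaches a W.
n=0: no move → L
n=1: no move → L
n=2: can move to 0, which is L ⇒ W
n=3: can move to 1, which is L ⇒ W
n=4: can move to 1, which is L ⇒ W
n=5: can move to 0, which is L ⇒ W
n=6: can move to 1, which is L ⇒ W
n=7: can move to 1, which is L ⇒ W
n=8: moves to 6(W), 5(W), 3(W), 2(W); every one is W ⇒ L
n=9: moves to 7(W), 6(W), 4(W), 3(W); every one is W ⇒ L
n=10: can move to 8, which is L ⇒ W
n=11: can move to 9, which is L ⇒ W
n=12: can move to 9, which is L ⇒ W
n=13: can move to 8, which is L ⇒ W
n=14: can move to 9, which is L ⇒ W
n=15: can move to 9, which is L ⇒ W
n=16: moves to 14(W), 13(W), 11(W), 10(W); every one is W ⇒ L
n=17: moves to 15(W), 14(W), 12(W), 11(W); every one is W ⇒ L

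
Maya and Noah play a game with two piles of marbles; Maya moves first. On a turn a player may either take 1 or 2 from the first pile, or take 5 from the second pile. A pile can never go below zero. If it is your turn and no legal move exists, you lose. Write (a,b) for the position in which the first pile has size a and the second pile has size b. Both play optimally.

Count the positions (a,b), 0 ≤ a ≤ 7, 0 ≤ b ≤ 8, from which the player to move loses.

27

Build the W/L table. Terminal = L. A non-terminal position is W if it has a move to some L; otherwise it is L.
Every move lowers a or b (never raises either), so fill the grid row by row in increasing a, and left to right within a row: each cell's successors are then already labelled.
      b=0  b=1  b=2  b=3  b=4  b=5  b=6  b=7  b=8
a=0:    L    L    L    L    L    W    W    W    W
a=1:    W    W    W    W    W    L    L    L    L
a=2:    W    W    W    W    W    W    W    W    W
a=3:    L    L    L    L    L    W    W    W    W
a=4:    W    W    W    W    W    L    L    L    L
a=5:    W    W    W    W    W    W    W    W    W
a=6:    L    L    L    L    L    W    W    W    W
a=7:    W    W    W    W    W    L    L    L    L
Cells with no legal move (terminal, hence L): (0,0), (0,1), (0,2), (0,3), (0,4).
The remaining L cells, each justified by listing all of its moves:
(1,5): moves to (0,5)(W), (1,0)(W); every one is W ⇒ L
(1,6): moves to (0,6)(W), (1,1)(W); every one is W ⇒ L
(1,7): moves to (0,7)(W), (1,2)(W); every one is W ⇒ L
(1,8): moves to (0,8)(W), (1,3)(W); every one is W ⇒ L
(3,0): moves to (2,0)(W), (1,0)(W); every one is W ⇒ L
(3,1): moves to (2,1)(W), (1,1)(W); every one is W ⇒ L
(3,2): moves to (2,2)(W), (1,2)(W); every one is W ⇒ L
(3,3): moves to (2,3)(W), (1,3)(W); every one is W ⇒ L
(3,4): moves to (2,4)(W), (1,4)(W); every one is W ⇒ L
(4,5): moves to (3,5)(W), (2,5)(W), (4,0)(W); every one is W ⇒ L
(4,6): moves to (3,6)(W), (2,6)(W), (4,1)(W); every one is W ⇒ L
(4,7): moves to (3,7)(W), (2,7)(W), (4,2)(W); every one is W ⇒ L
(4,8): moves to (3,8)(W), (2,8)(W), (4,3)(W); every one is W ⇒ L
(6,0): moves to (5,0)(W), (4,0)(W); every one is W ⇒ L
(6,1): moves to (5,1)(W), (4,1)(W); every one is W ⇒ L
(6,2): moves to (5,2)(W), (4,2)(W); every one is W ⇒ L
(6,3): moves to (5,3)(W), (4,3)(W); every one is W ⇒ L
(6,4): moves to (5,4)(W), (4,4)(W); every one is W ⇒ L
(7,5): moves to (6,5)(W), (5,5)(W), (7,0)(W); every one is W ⇒ L
(7,6): moves to (6,6)(W), (5,6)(W), (7,1)(W); every one is W ⇒ L
(7,7): moves to (6,7)(W), (5,7)(W), (7,2)(W); every one is W ⇒ L
(7,8): moves to (6,8)(W), (5,8)(W), (7,3)(W); every one is W ⇒ L
Every other cell has at least one move into one of the L cells above, so it is W.
L cells per row: a=0: 5, a=1: 4, a=2: 0, a=3: 5, a=4: 4, a=5: 0, a=6: 5, a=7: 4; total 27.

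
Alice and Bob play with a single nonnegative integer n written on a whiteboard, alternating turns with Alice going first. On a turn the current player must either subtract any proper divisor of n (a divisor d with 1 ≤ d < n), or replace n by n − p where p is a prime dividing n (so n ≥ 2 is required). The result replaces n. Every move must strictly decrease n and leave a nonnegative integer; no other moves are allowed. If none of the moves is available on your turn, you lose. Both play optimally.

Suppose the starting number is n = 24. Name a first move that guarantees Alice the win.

Label each position W (a win for the player to move) or L (a loss). A position with no legal move is L; any other position is W exactly when some move reaches an L, and L when every move reaches a W.
n=0: no move → L
n=1: no move → L
n=2: reaches L-position 0 → W
n=3: reaches L-position 0 → W
n=4: only reaches 2(W), 3(W), all W → L
n=5: reaches L-position 0 → W
n=6: reaches L-position 4 → W
n=7: reaches L-position 0 → W
n=8: reaches L-position 4 → W
n=9: only reaches 6(W), 8(W), all W → L
n=10: reaches L-position 9 → W
n=11: reaches L-position 0 → W
n=12: reaches L-position 9 → W
n=13: reaches L-position 0 → W
n=14: only reaches 7(W), 12(W), 13(W), all W → L
n=15: reaches L-position 14 → W
n=16: reaches L-position 14 → W
n=17: reaches L-position 0 → W
n=18: reaches L-position 9 → W
n=19: reaches L-position 0 → W
n=20: only reaches 10(W), 15(W), 16(W), 18(W), 19(W), all W → L
n=21: reaches L-position 14 → W
n=22: reaches L-position 20 → W
n=23: reaches L-position 0 → W
n=24: reaches L-position 20 → W
From 24, the L positions reachable in one move are: 20.

Move to 20.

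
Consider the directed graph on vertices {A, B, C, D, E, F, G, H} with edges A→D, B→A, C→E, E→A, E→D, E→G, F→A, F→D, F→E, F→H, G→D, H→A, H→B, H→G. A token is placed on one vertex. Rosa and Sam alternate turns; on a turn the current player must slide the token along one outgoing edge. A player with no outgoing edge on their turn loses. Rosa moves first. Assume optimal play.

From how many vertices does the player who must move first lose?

Label each position W (a win for the player to move) or L (a loss). A position with no legal move is L; any other position is W exactly when some move reaches an L, and L when every move reaches a W.
Every edge goes from a vertex to one that appears earlier in the order D, A, G, E, B, H, F, C, so processing vertices in that order labels each vertex after all of its successors.
D: no outgoing edge → L
A: W (go to D, an L position)
G: W (go to D, an L position)
E: W (go to D, an L position)
B: L (sole option A(W) is W)
H: W (go to B, an L position)
F: W (go to D, an L position)
C: L (sole option E(W) is W)
The L vertices are B, C, D; that is 3 in all.

3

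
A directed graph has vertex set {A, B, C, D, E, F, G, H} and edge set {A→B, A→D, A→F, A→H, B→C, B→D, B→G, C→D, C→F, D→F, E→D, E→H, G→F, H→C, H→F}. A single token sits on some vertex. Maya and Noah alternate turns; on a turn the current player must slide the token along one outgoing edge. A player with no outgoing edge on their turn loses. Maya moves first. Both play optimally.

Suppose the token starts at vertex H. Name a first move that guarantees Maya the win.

Move to F.

Use the standard recursion: the mover loses at a terminal position; elsewhere, the mover wins exactly when some move hands the opponent an L position.
Every edge goes from a vertex to one that appears earlier in the order F, D, C, G, B, H, A, E, so processing vertices in that order labels each vertex after all of its successors.
F: no outgoing edge → L
D: can move to F, which is L ⇒ W
C: can move to F, which is L ⇒ W
G: can move to F, which is L ⇒ W
B: moves to G(W), C(W), D(W); every one is W ⇒ L
H: can move to F, which is L ⇒ W
A: can move to B, which is L ⇒ W
E: moves to H(W), D(W); every one is W ⇒ L
From H, the L positions reachable in one move are: F.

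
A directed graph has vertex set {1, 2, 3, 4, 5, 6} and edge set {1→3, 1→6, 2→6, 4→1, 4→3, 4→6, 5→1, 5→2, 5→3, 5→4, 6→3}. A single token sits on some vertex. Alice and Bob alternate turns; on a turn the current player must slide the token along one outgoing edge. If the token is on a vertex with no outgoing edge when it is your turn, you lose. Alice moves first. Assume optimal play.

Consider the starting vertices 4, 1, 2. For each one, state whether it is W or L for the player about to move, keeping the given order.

4: W, 1: W, 2: L

Build the W/L table. Terminal = L. A non-terminal position is W if it has a move to some L; otherwise it is L.
Every edge goes from a vertex to one that appears earlier in the order 3, 6, 1, 4, 2, 5, so processing vertices in that order labels each vertex after all of its successors.
3: no outgoing edge → L
6: W (go to 3, an L position)
1: W (go to 3, an L position)
4: W (go to 3, an L position)
2: L (sole option 6(W) is W)
5: W (go to 2, an L position)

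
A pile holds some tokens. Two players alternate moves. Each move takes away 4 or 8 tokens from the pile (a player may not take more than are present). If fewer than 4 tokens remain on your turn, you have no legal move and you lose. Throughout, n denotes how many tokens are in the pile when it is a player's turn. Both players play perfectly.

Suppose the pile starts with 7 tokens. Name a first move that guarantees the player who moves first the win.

Remove 4, leaving 3.

Build the W/L table. Terminal = L. A non-terminal position is W if it has a move to some L; otherwise it is L.
n=0: no move → L
n=1: no move → L
n=2: no move → L
n=3: no move → L
n=4: can move to 0, which is L ⇒ W
n=5: can move to 1, which is L ⇒ W
n=6: can move to 2, which is L ⇒ W
n=7: can move to 3, which is L ⇒ W
From 7, the L positions reachable in one move are: 3.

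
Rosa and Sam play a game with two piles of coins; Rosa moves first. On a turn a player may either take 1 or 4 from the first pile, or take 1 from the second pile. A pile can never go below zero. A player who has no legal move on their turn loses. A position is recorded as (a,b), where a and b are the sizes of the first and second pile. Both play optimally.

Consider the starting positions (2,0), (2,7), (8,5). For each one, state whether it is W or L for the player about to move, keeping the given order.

Work bottom-up. With no move the player to move loses. Otherwise the position is W if at least one move leads to an L position for the opponent, and L if every move leads to a W.
No move ever increases a pile, so every position that can arise here has a ≤ 8 and b ≤ 7; it is enough to label the cells with 0 ≤ a ≤ 8 and 0 ≤ b ≤ 7.
Every move lowers a or b (never raises either), so fill the grid row by row in increasing a, and left to right within a row: each cell's successors are then already labelled.
      b=0  b=1  b=2  b=3  b=4  b=5  b=6  b=7
a=0:    L    W    L    W    L    W    L    W
a=1:    W    L    W    L    W    L    W    L
a=2:    L    W    L    W    L    W    L    W
a=3:    W    L    W    L    W    L    W    L
a=4:    W    W    W    W    W    W    W    W
a=5:    L    W    L    W    L    W    L    W
a=6:    W    L    W    L    W    L    W    L
a=7:    L    W    L    W    L    W    L    W
a=8:    W    L    W    L    W    L    W    L
Cells with no legal move (terminal, hence L): (0,0).
The remaining L cells, each justified by listing all of its moves:
(0,2): the only move is to (0,1)(W), a W ⇒ L
(0,4): the only move is to (0,3)(W), a W ⇒ L
(0,6): the only move is to (0,5)(W), a W ⇒ L
(1,1): moves to (0,1)(W), (1,0)(W); every one is W ⇒ L
(1,3): moves to (0,3)(W), (1,2)(W); every one is W ⇒ L
(1,5): moves to (0,5)(W), (1,4)(W); every one is W ⇒ L
(1,7): moves to (0,7)(W), (1,6)(W); every one is W ⇒ L
(2,0): the only move is to (1,0)(W), a W ⇒ L
(2,2): moves to (1,2)(W), (2,1)(W); every one is W ⇒ L
(2,4): moves to (1,4)(W), (2,3)(W); every one is W ⇒ L
(2,6): moves to (1,6)(W), (2,5)(W); every one is W ⇒ L
(3,1): moves to (2,1)(W), (3,0)(W); every one is W ⇒ L
(3,3): moves to (2,3)(W), (3,2)(W); every one is W ⇒ L
(3,5): moves to (2,5)(W), (3,4)(W); every one is W ⇒ L
(3,7): moves to (2,7)(W), (3,6)(W); every one is W ⇒ L
(5,0): moves to (4,0)(W), (1,0)(W); every one is W ⇒ L
(5,2): moves to (4,2)(W), (1,2)(W), (5,1)(W); every one is W ⇒ L
(5,4): moves to (4,4)(W), (1,4)(W), (5,3)(W); every one is W ⇒ L
(5,6): moves to (4,6)(W), (1,6)(W), (5,5)(W); every one is W ⇒ L
(6,1): moves to (5,1)(W), (2,1)(W), (6,0)(W); every one is W ⇒ L
(6,3): moves to (5,3)(W), (2,3)(W), (6,2)(W); every one is W ⇒ L
(6,5): moves to (5,5)(W), (2,5)(W), (6,4)(W); every one is W ⇒ L
(6,7): moves to (5,7)(W), (2,7)(W), (6,6)(W); every one is W ⇒ L
(7,0): moves to (6,0)(W), (3,0)(W); every one is W ⇒ L
(7,2): moves to (6,2)(W), (3,2)(W), (7,1)(W); every one is W ⇒ L
(7,4): moves to (6,4)(W), (3,4)(W), (7,3)(W); every one is W ⇒ L
(7,6): moves to (6,6)(W), (3,6)(W), (7,5)(W); every one is W ⇒ L
(8,1): moves to (7,1)(W), (4,1)(W), (8,0)(W); every one is W ⇒ L
(8,3): moves to (7,3)(W), (4,3)(W), (8,2)(W); every one is W ⇒ L
(8,5): moves to (7,5)(W), (4,5)(W), (8,4)(W); every one is W ⇒ L
(8,7): moves to (7,7)(W), (4,7)(W), (8,6)(W); every one is W ⇒ L
Every other cell has at least one move into one of the L cells above, so it is W.
(2,0): one of the L cells justified above, so L
(2,7): the move to (1,7) reaches an L cell, so W
(8,5): one of the L cells justified above, so L

(2,0): L, (2,7): W, (8,5): L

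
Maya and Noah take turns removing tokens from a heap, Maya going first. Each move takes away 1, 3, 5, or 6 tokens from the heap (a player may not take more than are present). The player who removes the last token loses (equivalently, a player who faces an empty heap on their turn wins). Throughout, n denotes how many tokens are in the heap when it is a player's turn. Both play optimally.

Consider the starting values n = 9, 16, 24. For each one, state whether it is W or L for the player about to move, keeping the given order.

9: W, 16: L, 24: W

Use the standard recursion: the mover wins at a terminal position; elsewhere, the mover wins exactly when some move hands the opponent an L position.
n=0: no move; the opponent has just taken the last token and therefore loses → W
n=1: only reaches 0(W), which is W → L
n=2: reaches L-position 1 → W
n=3: only reaches 2(W), 0(W), all W → L
n=4: reaches L-position 3 → W
n=5: only reaches 4(W), 2(W), 0(W), all W → L
n=6: reaches L-position 5 → W
n=7: reaches L-position 1 → W
n=8: reaches L-position 5 → W
n=9: reaches L-position 3 → W
n=10: reaches L-position 5 → W
n=11: reaches L-position 5 → W
n=12: only reaches 11(W), 9(W), 7(W), 6(W), all W → L
n=13: reaches L-position 12 → W
n=14: only reaches 13(W), 11(W), 9(W), 8(W), all W → L
n=15: reaches L-position 14 → W
n=16: only reaches 15(W), 13(W), 11(W), 10(W), all W → L
n=17: reaches L-position 16 → W
n=18: reaches L-position 12 → W
n=19: reaches L-position 16 → W
n=20: reaches L-position 14 → W
n=21: reaches L-position 16 → W
n=22: reaches L-position 16 → W
n=23: only reaches 22(W), 20(W), 18(W), 17(W), all W → L
n=24: reaches L-position 23 → W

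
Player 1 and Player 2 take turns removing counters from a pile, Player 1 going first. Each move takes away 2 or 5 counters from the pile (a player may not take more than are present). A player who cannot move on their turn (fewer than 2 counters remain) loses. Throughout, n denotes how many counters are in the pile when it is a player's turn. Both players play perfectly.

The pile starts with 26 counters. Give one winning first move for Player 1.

Build the W/L table. Terminal = L. A non-terminal position is W if it has a move to some L; otherwise it is L.
n=0: no move → L
n=1: no move → L
n=2: W (go to 0, an L position)
n=3: W (go to 1, an L position)
n=4: L (sole option 2(W) is W)
n=5: W (go to 0, an L position)
n=6: W (go to 4, an L position)
n=7: L (options 5(W), 2(W) are all W)
n=8: L (options 6(W), 3(W) are all W)
n=9: W (go to 7, an L position)
n=10: W (go to 8, an L position)
n=11: L (options 9(W), 6(W) are all W)
n=12: W (go to 7, an L position)
n=13: W (go to 11, an L position)
n=14: L (options 12(W), 9(W) are all W)
n=15: L (options 13(W), 10(W) are all W)
n=16: W (go to 14, an L position)
n=17: W (go to 15, an L position)
n=18: L (options 16(W), 13(W) are all W)
n=19: W (go to 14, an L position)
n=20: W (go to 18, an L position)
n=21: L (options 19(W), 16(W) are all W)
n=22: L (options 20(W), 17(W) are all W)
n=23: W (go to 21, an L position)
n=24: W (go to 22, an L position)
n=25: L (options 23(W), 20(W) are all W)
n=26: W (go to 21, an L position)
From 26, the L positions reachable in one move are: 21.

Remove 5, leaving 21.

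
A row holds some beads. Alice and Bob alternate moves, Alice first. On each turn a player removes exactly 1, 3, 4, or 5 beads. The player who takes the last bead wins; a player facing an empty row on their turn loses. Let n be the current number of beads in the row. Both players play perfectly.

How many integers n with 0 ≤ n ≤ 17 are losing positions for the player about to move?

5

Compute win/loss labels from the base case upward. A position with no move is L. Any other position is W if it can reach an L in one move, else L.
n=0: no move → L
n=1: →0(L), so W
n=2: →1(W) only, which is W, so L
n=3: →2(L), so W
n=4: →0(L), so W
n=5: →2(L), so W
n=6: →2(L), so W
n=7: →2(L), so W
n=8: →7(W), 5(W), 4(W), 3(W) — all W, so L
n=9: →8(L), so W
n=10: →9(W), 7(W), 6(W), 5(W) — all W, so L
n=11: →10(L), so W
n=12: →8(L), so W
n=13: →10(L), so W
n=14: →10(L), so W
n=15: →10(L), so W
n=16: →15(W), 13(W), 12(W), 11(W) — all W, so L
n=17: →16(L), so W
L entries with 0 ≤ n ≤ 17: n = 0, 2, 8, 10, 16; that makes 5.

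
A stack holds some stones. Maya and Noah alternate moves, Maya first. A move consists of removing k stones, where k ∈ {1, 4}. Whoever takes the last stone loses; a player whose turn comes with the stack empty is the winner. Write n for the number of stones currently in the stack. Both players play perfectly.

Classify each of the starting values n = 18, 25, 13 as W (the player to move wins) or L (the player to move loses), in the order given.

Positions with no move are W. A position that does have a move is losing for the player to move precisely when every available move leads to a winning position for the opponent. Fill in the labels:
n=0: no move; the opponent has just taken the last stone and therefore loses → W
n=1: L (sole option 0(W) is W)
n=2: W (go to 1, an L position)
n=3: L (sole option 2(W) is W)
n=4: W (go to 3, an L position)
n=5: W (go to 1, an L position)
n=6: L (options 5(W), 2(W) are all W)
n=7: W (go to 6, an L position)
n=8: L (options 7(W), 4(W) are all W)
n=9: W (go to 8, an L position)
n=10: W (go to 6, an L position)
n=11: L (options 10(W), 7(W) are all W)
n=12: W (go to 11, an L position)
n=13: L (options 12(W), 9(W) are all W)
n=14: W (go to 13, an L position)
n=15: W (go to 11, an L position)
n=16: L (options 15(W), 12(W) are all W)
n=17: W (go to 16, an L position)
n=18: L (options 17(W), 14(W) are all W)
n=19: W (go to 18, an L position)
n=20: W (go to 16, an L position)
n=21: L (options 20(W), 17(W) are all W)
n=22: W (go to 21, an L position)
n=23: L (options 22(W), 19(W) are all W)
n=24: W (go to 23, an L position)
n=25: W (go to 21, an L position)

18: L, 25: W, 13: L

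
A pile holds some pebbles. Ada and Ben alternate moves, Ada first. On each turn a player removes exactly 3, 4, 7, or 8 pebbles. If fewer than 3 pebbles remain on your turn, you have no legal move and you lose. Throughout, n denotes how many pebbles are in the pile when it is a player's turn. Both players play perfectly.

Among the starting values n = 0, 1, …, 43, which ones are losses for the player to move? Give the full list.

Classify positions by backward induction: terminal positions (no move available) are L. From any other position, the mover wins iff some move reaches an L.
n=0: no move → L
n=1: no move → L
n=2: no move → L
n=3: can move to 0, which is L ⇒ W
n=4: can move to 1, which is L ⇒ W
n=5: can move to 2, which is L ⇒ W
n=6: can move to 2, which is L ⇒ W
n=7: can move to 0, which is L ⇒ W
n=8: can move to 1, which is L ⇒ W
n=9: can move to 2, which is L ⇒ W
n=10: can move to 2, which is L ⇒ W
n=11: moves to 8(W), 7(W), 4(W), 3(W); every one is W ⇒ L
n=12: moves to 9(W), 8(W), 5(W), 4(W); every one is W ⇒ L
n=13: moves to 10(W), 9(W), 6(W), 5(W); every one is W ⇒ L
n=14: can move to 11, which is L ⇒ W
n=15: can move to 12, which is L ⇒ W
n=16: can move to 13, which is L ⇒ W
n=17: can move to 13, which is L ⇒ W
n=18: can move to 11, which is L ⇒ W
n=19: can move to 12, which is L ⇒ W
n=20: can move to 13, which is L ⇒ W
n=21: can move to 13, which is L ⇒ W
n=22: moves to 19(W), 18(W), 15(W), 14(W); every one is W ⇒ L
n=23: moves to 20(W), 19(W), 16(W), 15(W); every one is W ⇒ L
n=24: moves to 21(W), 20(W), 17(W), 16(W); every one is W ⇒ L
n=25: can move to 22, which is L ⇒ W
n=26: can move to 23, which is L ⇒ W
n=27: can move to 24, which is L ⇒ W
n=28: can move to 24, which is L ⇒ W
n=29: can move to 22, which is L ⇒ W
n=30: can move to 23, which is L ⇒ W
n=31: can move to 24, which is L ⇒ W
n=32: can move to 24, which is L ⇒ W
n=33: moves to 30(W), 29(W), 26(W), 25(W); every one is W ⇒ L
n=34: moves to 31(W), 30(W), 27(W), 26(W); every one is W ⇒ L
n=35: moves to 32(W), 31(W), 28(W), 27(W); every one is W ⇒ L
n=36: can move to 33, which is L ⇒ W
n=37: can move to 34, which is L ⇒ W
n=38: can move to 35, which is L ⇒ W
n=39: can move to 35, which is L ⇒ W
n=40: can move to 33, which is L ⇒ W
n=41: can move to 34, which is L ⇒ W
n=42: can move to 35, which is L ⇒ W
n=43: can move to 35, which is L ⇒ W
The losing starting values of n are exactly the entries labelled L in this table (12 of them).

0, 1, 2, 11, 12, 13, 22, 23, 24, 33, 34, 35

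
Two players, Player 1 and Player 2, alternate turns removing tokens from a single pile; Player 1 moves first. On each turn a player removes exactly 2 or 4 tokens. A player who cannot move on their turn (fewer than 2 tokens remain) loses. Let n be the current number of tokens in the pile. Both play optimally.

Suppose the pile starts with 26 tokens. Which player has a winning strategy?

Player 1 wins.

Work bottom-up. With no move the player to move loses. Otherwise the position is W if at least one move leads to an L position for the opponent, and L if every move leads to a W.
n=0: no move → L
n=1: no move → L
n=2: can move to 0, which is L ⇒ W
n=3: can move to 1, which is L ⇒ W
n=4: can move to 0, which is L ⇒ W
n=5: can move to 1, which is L ⇒ W
n=6: moves to 4(W), 2(W); every one is W ⇒ L
n=7: moves to 5(W), 3(W); every one is W ⇒ L
n=8: can move to 6, which is L ⇒ W
n=9: can move to 7, which is L ⇒ W
n=10: can move to 6, which is L ⇒ W
n=11: can move to 7, which is L ⇒ W
n=12: moves to 10(W), 8(W); every one is W ⇒ L
n=13: moves to 11(W), 9(W); every one is W ⇒ L
n=14: can move to 12, which is L ⇒ W
n=15: can move to 13, which is L ⇒ W
n=16: can move to 12, which is L ⇒ W
n=17: can move to 13, which is L ⇒ W
n=18: moves to 16(W), 14(W); every one is W ⇒ L
n=19: moves to 17(W), 15(W); every one is W ⇒ L
n=20: can move to 18, which is L ⇒ W
n=21: can move to 19, which is L ⇒ W
n=22: can move to 18, which is L ⇒ W
n=23: can move to 19, which is L ⇒ W
n=24: moves to 22(W), 20(W); every one is W ⇒ L
n=25: moves to 23(W), 21(W); every one is W ⇒ L
n=26: can move to 24, which is L ⇒ W
The starting position 26 is W: Player 1 should remove 2, leaving 24, handing over an L position.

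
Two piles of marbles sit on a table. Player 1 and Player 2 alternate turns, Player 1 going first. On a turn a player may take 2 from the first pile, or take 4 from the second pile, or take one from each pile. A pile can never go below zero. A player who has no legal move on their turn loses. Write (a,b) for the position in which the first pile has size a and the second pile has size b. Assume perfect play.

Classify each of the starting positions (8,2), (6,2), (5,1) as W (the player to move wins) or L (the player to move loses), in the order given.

(8,2): W, (6,2): L, (5,1): W

Classify positions by backward induction: terminal positions (no move available) are L. From any other position, the mover wins iff some move reaches an L.
No move ever increases a pile, so every position that can arise here has a ≤ 8 and b ≤ 2; it is enough to label the cells with 0 ≤ a ≤ 8 and 0 ≤ b ≤ 2.
Every move lowers a or b (never raises either), so fill the grid row by row in increasing a, and left to right within a row: each cell's successors are then already labelled.
      b=0  b=1  b=2
a=0:    L    L    L
a=1:    L    W    W
a=2:    W    W    W
a=3:    W    L    L
a=4:    L    L    W
a=5:    L    W    W
a=6:    W    W    L
a=7:    W    L    L
a=8:    L    L    W
Cells with no legal move (terminal, hence L): (0,0), (0,1), (0,2), (1,0).
The remaining L cells, each justified by listing all of its moves:
(3,1): L (options (1,1)(W), (2,0)(W) are all W)
(3,2): L (options (1,2)(W), (2,1)(W) are all W)
(4,0): L (sole option (2,0)(W) is W)
(4,1): L (options (2,1)(W), (3,0)(W) are all W)
(5,0): L (sole option (3,0)(W) is W)
(6,2): L (options (4,2)(W), (5,1)(W) are all W)
(7,1): L (options (5,1)(W), (6,0)(W) are all W)
(7,2): L (options (5,2)(W), (6,1)(W) are all W)
(8,0): L (sole option (6,0)(W) is W)
(8,1): L (options (6,1)(W), (7,0)(W) are all W)
Every other cell has at least one move into one of the L cells above, so it is W.
(8,2): the move to (6,2) reaches an L cell, so W
(6,2): one of the L cells justified above, so L
(5,1): the move to (3,1) reaches an L cell, so W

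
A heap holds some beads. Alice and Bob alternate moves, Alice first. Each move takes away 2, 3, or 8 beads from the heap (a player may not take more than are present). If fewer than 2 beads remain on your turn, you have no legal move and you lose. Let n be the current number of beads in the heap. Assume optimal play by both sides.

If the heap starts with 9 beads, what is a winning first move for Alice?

Positions with no move are L. A position that does have a move is losing for the player to move precisely when every available move leads to a winning position for the opponent. Fill in the labels:
n=0: no move → L
n=1: no move → L
n=2: reaches L-position 0 → W
n=3: reaches L-position 1 → W
n=4: reaches L-position 1 → W
n=5: only reaches 3(W), 2(W), all W → L
n=6: only reaches 4(W), 3(W), all W → L
n=7: reaches L-position 5 → W
n=8: reaches L-position 6 → W
n=9: reaches L-position 6 → W
From 9, the L positions reachable in one move are: 6, 1. Any move reaching one of these is winning.

Remove 3, leaving 6.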